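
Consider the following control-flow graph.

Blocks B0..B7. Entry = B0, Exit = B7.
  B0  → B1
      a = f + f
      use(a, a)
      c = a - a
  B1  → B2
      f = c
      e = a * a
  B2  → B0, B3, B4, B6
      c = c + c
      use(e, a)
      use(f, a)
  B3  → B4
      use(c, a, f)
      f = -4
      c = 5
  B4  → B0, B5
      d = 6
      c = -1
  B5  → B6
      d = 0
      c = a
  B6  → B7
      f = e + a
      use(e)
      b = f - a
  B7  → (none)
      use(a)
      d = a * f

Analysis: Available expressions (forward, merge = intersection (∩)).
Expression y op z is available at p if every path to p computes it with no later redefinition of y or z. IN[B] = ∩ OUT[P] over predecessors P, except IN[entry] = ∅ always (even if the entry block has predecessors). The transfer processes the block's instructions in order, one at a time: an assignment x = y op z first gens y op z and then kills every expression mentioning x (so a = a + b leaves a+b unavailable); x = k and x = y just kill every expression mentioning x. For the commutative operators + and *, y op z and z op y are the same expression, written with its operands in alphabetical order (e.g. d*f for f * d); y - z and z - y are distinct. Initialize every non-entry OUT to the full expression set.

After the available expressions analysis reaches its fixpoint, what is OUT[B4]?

Answer: {a*a, a-a}

Working:
Fixpoint table:
  B0:  IN={}  OUT={a-a, f+f}
  B1:  IN={a-a, f+f}  OUT={a*a, a-a}
  B2:  IN={a*a, a-a}  OUT={a*a, a-a}
  B3:  IN={a*a, a-a}  OUT={a*a, a-a}
  B4:  IN={a*a, a-a}  OUT={a*a, a-a}
  B5:  IN={a*a, a-a}  OUT={a*a, a-a}
  B6:  IN={a*a, a-a}  OUT={a*a, a+e, a-a, f-a}
  B7:  IN={a*a, a+e, a-a, f-a}  OUT={a*a, a*f, a+e, a-a, f-a}

Merge at B4: IN[B4] = OUT[B2] ∩ OUT[B3] = {a*a, a-a}
Applying B4's transfer function to that IN value gives OUT[B4] (row B4 above).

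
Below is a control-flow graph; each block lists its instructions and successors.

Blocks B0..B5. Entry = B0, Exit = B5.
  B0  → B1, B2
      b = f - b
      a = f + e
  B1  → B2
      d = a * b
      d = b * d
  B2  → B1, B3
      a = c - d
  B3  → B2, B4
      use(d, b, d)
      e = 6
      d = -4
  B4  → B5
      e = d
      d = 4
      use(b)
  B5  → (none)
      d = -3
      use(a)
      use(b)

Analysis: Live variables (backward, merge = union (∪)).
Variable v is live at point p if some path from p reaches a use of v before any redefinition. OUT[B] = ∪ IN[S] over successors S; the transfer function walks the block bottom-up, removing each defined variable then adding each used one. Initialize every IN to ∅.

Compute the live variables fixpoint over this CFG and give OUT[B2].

Answer: {a, b, c, d}

Working:
Converged values:
  B0:  IN={b, c, d, e, f}  OUT={a, b, c, d}
  B1:  IN={a, b, c}  OUT={b, c, d}
  B2:  IN={b, c, d}  OUT={a, b, c, d}
  B3:  IN={a, b, c, d}  OUT={a, b, c, d}
  B4:  IN={a, b, d}  OUT={a, b}
  B5:  IN={a, b}  OUT={}

Merge at B2: OUT[B2] = IN[B1] ⊔ IN[B3] = {a, b, c, d}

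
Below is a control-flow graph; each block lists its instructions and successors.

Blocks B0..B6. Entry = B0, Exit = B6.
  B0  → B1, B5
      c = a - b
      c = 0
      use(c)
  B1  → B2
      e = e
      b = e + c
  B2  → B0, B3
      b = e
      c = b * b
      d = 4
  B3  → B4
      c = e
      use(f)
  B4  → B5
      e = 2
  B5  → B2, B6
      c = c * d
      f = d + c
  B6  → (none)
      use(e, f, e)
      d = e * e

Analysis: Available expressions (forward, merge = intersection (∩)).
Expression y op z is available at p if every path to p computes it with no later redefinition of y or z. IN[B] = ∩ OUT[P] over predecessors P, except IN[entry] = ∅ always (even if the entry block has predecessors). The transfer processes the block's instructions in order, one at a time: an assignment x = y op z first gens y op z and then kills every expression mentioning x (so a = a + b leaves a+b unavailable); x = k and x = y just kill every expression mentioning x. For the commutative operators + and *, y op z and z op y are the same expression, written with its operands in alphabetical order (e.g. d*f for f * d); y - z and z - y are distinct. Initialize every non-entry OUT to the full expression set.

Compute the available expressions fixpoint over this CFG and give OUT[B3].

Per-block solution:
  B0:  IN={}  OUT={a-b}
  B1:  IN={a-b}  OUT={c+e}
  B2:  IN={}  OUT={b*b}
  B3:  IN={b*b}  OUT={b*b}
  B4:  IN={b*b}  OUT={b*b}
  B5:  IN={}  OUT={c+d}
  B6:  IN={c+d}  OUT={e*e}

Merge at B3: IN[B3] = OUT[B2] = {b*b}
Applying B3's transfer function to that IN value gives OUT[B3] (row B3 above).

Answer: {b*b}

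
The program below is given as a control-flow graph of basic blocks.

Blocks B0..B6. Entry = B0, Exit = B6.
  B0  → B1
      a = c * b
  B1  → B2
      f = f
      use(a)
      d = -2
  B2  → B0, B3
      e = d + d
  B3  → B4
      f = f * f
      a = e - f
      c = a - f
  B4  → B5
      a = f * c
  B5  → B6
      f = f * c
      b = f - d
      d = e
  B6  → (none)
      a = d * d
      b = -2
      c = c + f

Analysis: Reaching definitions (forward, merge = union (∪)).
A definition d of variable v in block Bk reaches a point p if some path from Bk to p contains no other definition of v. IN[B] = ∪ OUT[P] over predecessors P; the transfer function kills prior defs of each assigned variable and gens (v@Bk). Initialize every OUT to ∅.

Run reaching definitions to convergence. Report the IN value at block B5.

Converged values:
  B0:  IN={a@B0, d@B1, e@B2, f@B1}  OUT={a@B0, d@B1, e@B2, f@B1}
  B1:  IN={a@B0, d@B1, e@B2, f@B1}  OUT={a@B0, d@B1, e@B2, f@B1}
  B2:  IN={a@B0, d@B1, e@B2, f@B1}  OUT={a@B0, d@B1, e@B2, f@B1}
  B3:  IN={a@B0, d@B1, e@B2, f@B1}  OUT={a@B3, c@B3, d@B1, e@B2, f@B3}
  B4:  IN={a@B3, c@B3, d@B1, e@B2, f@B3}  OUT={a@B4, c@B3, d@B1, e@B2, f@B3}
  B5:  IN={a@B4, c@B3, d@B1, e@B2, f@B3}  OUT={a@B4, b@B5, c@B3, d@B5, e@B2, f@B5}
  B6:  IN={a@B4, b@B5, c@B3, d@B5, e@B2, f@B5}  OUT={a@B6, b@B6, c@B6, d@B5, e@B2, f@B5}

Merge at B5: IN[B5] = OUT[B4] = {a@B4, c@B3, d@B1, e@B2, f@B3}

Answer: {a@B4, c@B3, d@B1, e@B2, f@B3}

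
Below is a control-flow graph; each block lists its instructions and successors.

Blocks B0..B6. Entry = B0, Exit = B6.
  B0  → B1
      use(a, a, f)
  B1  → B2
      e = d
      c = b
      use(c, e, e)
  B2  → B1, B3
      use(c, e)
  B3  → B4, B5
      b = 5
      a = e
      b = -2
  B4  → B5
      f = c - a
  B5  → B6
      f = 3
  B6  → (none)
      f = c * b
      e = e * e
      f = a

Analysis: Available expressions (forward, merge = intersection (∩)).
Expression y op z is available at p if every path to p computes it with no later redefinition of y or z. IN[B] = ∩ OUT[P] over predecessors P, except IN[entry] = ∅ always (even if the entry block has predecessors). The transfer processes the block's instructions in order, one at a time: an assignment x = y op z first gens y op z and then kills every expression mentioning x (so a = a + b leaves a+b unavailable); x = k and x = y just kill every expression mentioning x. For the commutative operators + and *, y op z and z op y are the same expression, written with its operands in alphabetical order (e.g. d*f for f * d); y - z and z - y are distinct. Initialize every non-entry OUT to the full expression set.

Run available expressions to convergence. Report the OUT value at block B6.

Fixpoint table:
  B0:   IN={}   OUT={}
  B1:   IN={}   OUT={}
  B2:   IN={}   OUT={}
  B3:   IN={}   OUT={}
  B4:   IN={}   OUT={c-a}
  B5:   IN={}   OUT={}
  B6:   IN={}   OUT={b*c}

Merge at B6: IN[B6] = OUT[B5] = {}
Applying B6's transfer function to that IN value gives OUT[B6] (row B6 above).

Answer: {b*c}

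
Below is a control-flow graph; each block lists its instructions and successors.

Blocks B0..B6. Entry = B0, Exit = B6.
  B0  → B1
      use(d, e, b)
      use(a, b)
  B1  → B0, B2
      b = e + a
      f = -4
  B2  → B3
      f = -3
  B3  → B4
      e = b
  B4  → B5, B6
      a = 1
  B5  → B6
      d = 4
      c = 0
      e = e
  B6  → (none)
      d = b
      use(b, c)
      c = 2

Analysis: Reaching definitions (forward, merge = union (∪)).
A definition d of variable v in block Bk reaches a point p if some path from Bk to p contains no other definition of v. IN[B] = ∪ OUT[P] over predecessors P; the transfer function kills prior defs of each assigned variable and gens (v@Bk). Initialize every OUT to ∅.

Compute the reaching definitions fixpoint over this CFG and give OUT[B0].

Answer: {b@B1, f@B1}

Derivation:
Converged values:
  B0: | IN={b@B1, f@B1} | OUT={b@B1, f@B1}
  B1: | IN={b@B1, f@B1} | OUT={b@B1, f@B1}
  B2: | IN={b@B1, f@B1} | OUT={b@B1, f@B2}
  B3: | IN={b@B1, f@B2} | OUT={b@B1, e@B3, f@B2}
  B4: | IN={b@B1, e@B3, f@B2} | OUT={a@B4, b@B1, e@B3, f@B2}
  B5: | IN={a@B4, b@B1, e@B3, f@B2} | OUT={a@B4, b@B1, c@B5, d@B5, e@B5, f@B2}
  B6: | IN={a@B4, b@B1, c@B5, d@B5, e@B3, e@B5, f@B2} | OUT={a@B4, b@B1, c@B6, d@B6, e@B3, e@B5, f@B2}

Merge at B0 (entry node, so the boundary value {} is joined with the incoming edge(s)): IN[B0] = {} ⊔ OUT[B1] = {b@B1, f@B1}
Applying B0's transfer function to that IN value gives OUT[B0] (row B0 above).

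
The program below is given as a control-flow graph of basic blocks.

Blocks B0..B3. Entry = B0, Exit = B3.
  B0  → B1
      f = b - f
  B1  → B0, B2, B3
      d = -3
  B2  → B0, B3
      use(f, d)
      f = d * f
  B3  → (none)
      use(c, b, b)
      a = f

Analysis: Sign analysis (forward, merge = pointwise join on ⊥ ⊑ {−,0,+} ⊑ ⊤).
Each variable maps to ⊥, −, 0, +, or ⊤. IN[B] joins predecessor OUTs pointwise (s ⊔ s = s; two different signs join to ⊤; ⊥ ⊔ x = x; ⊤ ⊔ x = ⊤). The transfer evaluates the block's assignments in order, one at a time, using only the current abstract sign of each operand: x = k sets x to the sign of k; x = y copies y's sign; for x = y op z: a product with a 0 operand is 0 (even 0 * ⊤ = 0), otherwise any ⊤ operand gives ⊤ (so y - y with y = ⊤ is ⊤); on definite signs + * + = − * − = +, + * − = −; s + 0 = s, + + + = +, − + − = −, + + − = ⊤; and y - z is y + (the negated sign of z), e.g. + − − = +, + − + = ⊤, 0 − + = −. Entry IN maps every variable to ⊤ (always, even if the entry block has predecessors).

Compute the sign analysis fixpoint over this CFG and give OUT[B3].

Answer: {a: ⊤, b: ⊤, c: ⊤, d: -, e: ⊤, f: ⊤}

Working:
Fixpoint table:
  B0:   IN=(all ⊤)   OUT=(all ⊤)
  B1:   IN=(all ⊤)   OUT={d:-; rest ⊤}
  B2:   IN={d:-; rest ⊤}   OUT={d:-; rest ⊤}
  B3:   IN={d:-; rest ⊤}   OUT={d:-; rest ⊤}

Merge at B3: IN[B3] = OUT[B1] ⊔ OUT[B2] = {a: ⊤, b: ⊤, c: ⊤, d: -, e: ⊤, f: ⊤}
Applying B3's transfer function to that IN value gives OUT[B3] (row B3 above).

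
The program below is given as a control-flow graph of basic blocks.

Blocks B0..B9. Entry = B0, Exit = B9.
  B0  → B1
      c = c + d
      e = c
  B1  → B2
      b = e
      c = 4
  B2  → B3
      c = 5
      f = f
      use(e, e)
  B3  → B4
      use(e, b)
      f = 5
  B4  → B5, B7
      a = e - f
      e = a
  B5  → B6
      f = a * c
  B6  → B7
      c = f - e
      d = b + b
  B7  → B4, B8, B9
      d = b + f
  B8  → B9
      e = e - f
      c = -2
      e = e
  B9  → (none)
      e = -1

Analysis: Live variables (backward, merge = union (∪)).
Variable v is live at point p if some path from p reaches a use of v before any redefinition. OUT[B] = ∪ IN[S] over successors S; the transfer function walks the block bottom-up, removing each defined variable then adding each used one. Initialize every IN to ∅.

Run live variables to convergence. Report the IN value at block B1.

Answer: {e, f}

Derivation:
Fixpoint table:
  B0: | IN={c, d, f} | OUT={e, f}
  B1: | IN={e, f} | OUT={b, e, f}
  B2: | IN={b, e, f} | OUT={b, c, e}
  B3: | IN={b, c, e} | OUT={b, c, e, f}
  B4: | IN={b, c, e, f} | OUT={a, b, c, e, f}
  B5: | IN={a, b, c, e} | OUT={b, e, f}
  B6: | IN={b, e, f} | OUT={b, c, e, f}
  B7: | IN={b, c, e, f} | OUT={b, c, e, f}
  B8: | IN={e, f} | OUT={}
  B9: | IN={} | OUT={}

Merge at B1: OUT[B1] = IN[B2] = {b, e, f}
Applying B1's transfer function to that OUT value gives IN[B1] (row B1 above).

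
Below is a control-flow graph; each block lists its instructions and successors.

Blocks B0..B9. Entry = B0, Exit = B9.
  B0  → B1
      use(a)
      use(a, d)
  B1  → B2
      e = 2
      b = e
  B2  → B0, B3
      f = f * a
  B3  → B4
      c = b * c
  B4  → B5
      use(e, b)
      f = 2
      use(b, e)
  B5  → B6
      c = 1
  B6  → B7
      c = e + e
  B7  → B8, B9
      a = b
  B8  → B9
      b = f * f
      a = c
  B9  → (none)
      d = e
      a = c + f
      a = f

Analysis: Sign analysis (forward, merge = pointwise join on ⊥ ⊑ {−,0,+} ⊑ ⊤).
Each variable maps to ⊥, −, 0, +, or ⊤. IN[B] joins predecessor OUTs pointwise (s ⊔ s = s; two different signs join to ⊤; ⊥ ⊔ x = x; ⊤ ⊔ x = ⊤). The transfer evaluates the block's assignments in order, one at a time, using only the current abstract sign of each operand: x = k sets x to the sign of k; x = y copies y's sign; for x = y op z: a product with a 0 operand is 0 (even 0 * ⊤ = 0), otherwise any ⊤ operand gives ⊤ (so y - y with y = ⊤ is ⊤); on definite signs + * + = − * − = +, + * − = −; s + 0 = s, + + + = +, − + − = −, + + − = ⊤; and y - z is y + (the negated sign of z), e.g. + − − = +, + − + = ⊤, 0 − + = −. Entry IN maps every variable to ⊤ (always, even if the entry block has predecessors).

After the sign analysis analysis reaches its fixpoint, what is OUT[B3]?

Converged values:
  B0:  IN=(all ⊤)  OUT=(all ⊤)
  B1:  IN=(all ⊤)  OUT={b:+, e:+; rest ⊤}
  B2:  IN={b:+, e:+; rest ⊤}  OUT={b:+, e:+; rest ⊤}
  B3:  IN={b:+, e:+; rest ⊤}  OUT={b:+, e:+; rest ⊤}
  B4:  IN={b:+, e:+; rest ⊤}  OUT={b:+, e:+, f:+; rest ⊤}
  B5:  IN={b:+, e:+, f:+; rest ⊤}  OUT={b:+, c:+, e:+, f:+; rest ⊤}
  B6:  IN={b:+, c:+, e:+, f:+; rest ⊤}  OUT={b:+, c:+, e:+, f:+; rest ⊤}
  B7:  IN={b:+, c:+, e:+, f:+; rest ⊤}  OUT={a:+, b:+, c:+, e:+, f:+; rest ⊤}
  B8:  IN={a:+, b:+, c:+, e:+, f:+; rest ⊤}  OUT={a:+, b:+, c:+, e:+, f:+; rest ⊤}
  B9:  IN={a:+, b:+, c:+, e:+, f:+; rest ⊤}  OUT={a:+, b:+, c:+, d:+, e:+, f:+; rest ⊤}

Merge at B3: IN[B3] = OUT[B2] = {a: ⊤, b: +, c: ⊤, d: ⊤, e: +, f: ⊤}
Applying B3's transfer function to that IN value gives OUT[B3] (row B3 above).

Answer: {a: ⊤, b: +, c: ⊤, d: ⊤, e: +, f: ⊤}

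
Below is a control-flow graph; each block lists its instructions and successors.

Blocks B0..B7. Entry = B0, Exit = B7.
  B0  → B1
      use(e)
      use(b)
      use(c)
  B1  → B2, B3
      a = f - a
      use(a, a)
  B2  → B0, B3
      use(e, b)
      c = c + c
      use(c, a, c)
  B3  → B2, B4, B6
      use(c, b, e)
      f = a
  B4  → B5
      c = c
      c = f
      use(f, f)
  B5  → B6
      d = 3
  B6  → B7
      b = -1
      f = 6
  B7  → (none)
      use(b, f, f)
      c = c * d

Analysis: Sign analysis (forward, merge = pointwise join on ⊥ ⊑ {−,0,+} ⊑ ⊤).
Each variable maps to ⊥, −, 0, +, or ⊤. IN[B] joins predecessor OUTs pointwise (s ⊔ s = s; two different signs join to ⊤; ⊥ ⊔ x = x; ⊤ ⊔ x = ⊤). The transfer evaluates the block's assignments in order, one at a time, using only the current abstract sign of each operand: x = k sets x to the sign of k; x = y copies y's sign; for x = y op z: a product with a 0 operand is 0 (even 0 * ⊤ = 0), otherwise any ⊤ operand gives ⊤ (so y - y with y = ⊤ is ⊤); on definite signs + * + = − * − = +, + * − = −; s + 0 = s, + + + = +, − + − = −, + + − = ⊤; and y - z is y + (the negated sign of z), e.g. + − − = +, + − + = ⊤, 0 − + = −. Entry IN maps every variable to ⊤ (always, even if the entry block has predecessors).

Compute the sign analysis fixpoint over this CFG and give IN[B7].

Per-block solution:
  B0:  IN=(all ⊤)  OUT=(all ⊤)
  B1:  IN=(all ⊤)  OUT=(all ⊤)
  B2:  IN=(all ⊤)  OUT=(all ⊤)
  B3:  IN=(all ⊤)  OUT=(all ⊤)
  B4:  IN=(all ⊤)  OUT=(all ⊤)
  B5:  IN=(all ⊤)  OUT={d:+; rest ⊤}
  B6:  IN=(all ⊤)  OUT={b:-, f:+; rest ⊤}
  B7:  IN={b:-, f:+; rest ⊤}  OUT={b:-, f:+; rest ⊤}

Merge at B7: IN[B7] = OUT[B6] = {a: ⊤, b: -, c: ⊤, d: ⊤, e: ⊤, f: +}

Answer: {a: ⊤, b: -, c: ⊤, d: ⊤, e: ⊤, f: +}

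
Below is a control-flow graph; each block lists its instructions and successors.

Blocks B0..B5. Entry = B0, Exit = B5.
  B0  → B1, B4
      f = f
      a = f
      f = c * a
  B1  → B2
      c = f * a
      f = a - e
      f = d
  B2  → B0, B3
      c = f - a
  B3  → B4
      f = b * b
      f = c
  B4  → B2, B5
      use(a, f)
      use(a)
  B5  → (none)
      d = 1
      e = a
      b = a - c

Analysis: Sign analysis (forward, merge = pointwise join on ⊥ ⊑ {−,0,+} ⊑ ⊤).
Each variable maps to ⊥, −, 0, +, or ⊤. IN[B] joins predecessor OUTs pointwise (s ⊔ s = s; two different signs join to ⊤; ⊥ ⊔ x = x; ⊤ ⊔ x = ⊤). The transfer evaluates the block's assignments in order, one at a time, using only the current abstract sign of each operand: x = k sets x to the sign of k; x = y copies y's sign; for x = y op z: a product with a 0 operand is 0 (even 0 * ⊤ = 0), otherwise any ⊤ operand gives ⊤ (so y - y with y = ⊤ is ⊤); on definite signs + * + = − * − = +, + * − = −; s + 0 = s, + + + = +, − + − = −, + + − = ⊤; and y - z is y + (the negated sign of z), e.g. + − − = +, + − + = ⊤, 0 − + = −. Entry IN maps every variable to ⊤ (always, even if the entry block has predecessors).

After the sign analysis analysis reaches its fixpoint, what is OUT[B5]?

Answer: {a: ⊤, b: ⊤, c: ⊤, d: +, e: ⊤, f: ⊤}

Derivation:
Converged values:
  B0:  IN=(all ⊤)  OUT=(all ⊤)
  B1:  IN=(all ⊤)  OUT=(all ⊤)
  B2:  IN=(all ⊤)  OUT=(all ⊤)
  B3:  IN=(all ⊤)  OUT=(all ⊤)
  B4:  IN=(all ⊤)  OUT=(all ⊤)
  B5:  IN=(all ⊤)  OUT={d:+; rest ⊤}

Merge at B5: IN[B5] = OUT[B4] = {a: ⊤, b: ⊤, c: ⊤, d: ⊤, e: ⊤, f: ⊤}
Applying B5's transfer function to that IN value gives OUT[B5] (row B5 above).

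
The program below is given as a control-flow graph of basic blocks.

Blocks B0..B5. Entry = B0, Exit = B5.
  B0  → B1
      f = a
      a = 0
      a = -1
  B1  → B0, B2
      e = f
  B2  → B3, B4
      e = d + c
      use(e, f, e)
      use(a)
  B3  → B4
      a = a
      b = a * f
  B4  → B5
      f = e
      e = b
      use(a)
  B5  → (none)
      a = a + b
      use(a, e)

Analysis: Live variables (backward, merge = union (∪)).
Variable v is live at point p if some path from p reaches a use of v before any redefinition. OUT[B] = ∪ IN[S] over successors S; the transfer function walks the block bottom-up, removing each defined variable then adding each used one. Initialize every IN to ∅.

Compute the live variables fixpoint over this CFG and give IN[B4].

Fixpoint table:
  B0:  IN={a, b, c, d}  OUT={a, b, c, d, f}
  B1:  IN={a, b, c, d, f}  OUT={a, b, c, d, f}
  B2:  IN={a, b, c, d, f}  OUT={a, b, e, f}
  B3:  IN={a, e, f}  OUT={a, b, e}
  B4:  IN={a, b, e}  OUT={a, b, e}
  B5:  IN={a, b, e}  OUT={}

Merge at B4: OUT[B4] = IN[B5] = {a, b, e}
Applying B4's transfer function to that OUT value gives IN[B4] (row B4 above).

Answer: {a, b, e}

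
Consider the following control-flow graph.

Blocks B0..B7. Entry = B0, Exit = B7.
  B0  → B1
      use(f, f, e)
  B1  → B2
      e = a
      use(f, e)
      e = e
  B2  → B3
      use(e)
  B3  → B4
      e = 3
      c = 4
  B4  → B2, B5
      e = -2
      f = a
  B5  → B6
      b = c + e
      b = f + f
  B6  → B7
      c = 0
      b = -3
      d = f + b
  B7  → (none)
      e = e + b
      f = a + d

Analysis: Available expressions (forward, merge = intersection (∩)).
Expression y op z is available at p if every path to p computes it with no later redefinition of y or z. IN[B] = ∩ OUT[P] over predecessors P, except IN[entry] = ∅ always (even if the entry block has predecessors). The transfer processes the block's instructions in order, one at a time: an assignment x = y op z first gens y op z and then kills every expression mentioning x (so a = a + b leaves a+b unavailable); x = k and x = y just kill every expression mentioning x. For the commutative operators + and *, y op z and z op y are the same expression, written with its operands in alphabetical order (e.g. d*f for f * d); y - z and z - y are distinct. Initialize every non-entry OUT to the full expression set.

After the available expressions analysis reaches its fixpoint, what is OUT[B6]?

Answer: {b+f, f+f}

Derivation:
Converged values:
  B0:   IN={}   OUT={}
  B1:   IN={}   OUT={}
  B2:   IN={}   OUT={}
  B3:   IN={}   OUT={}
  B4:   IN={}   OUT={}
  B5:   IN={}   OUT={c+e, f+f}
  B6:   IN={c+e, f+f}   OUT={b+f, f+f}
  B7:   IN={b+f, f+f}   OUT={a+d}

Merge at B6: IN[B6] = OUT[B5] = {c+e, f+f}
Applying B6's transfer function to that IN value gives OUT[B6] (row B6 above).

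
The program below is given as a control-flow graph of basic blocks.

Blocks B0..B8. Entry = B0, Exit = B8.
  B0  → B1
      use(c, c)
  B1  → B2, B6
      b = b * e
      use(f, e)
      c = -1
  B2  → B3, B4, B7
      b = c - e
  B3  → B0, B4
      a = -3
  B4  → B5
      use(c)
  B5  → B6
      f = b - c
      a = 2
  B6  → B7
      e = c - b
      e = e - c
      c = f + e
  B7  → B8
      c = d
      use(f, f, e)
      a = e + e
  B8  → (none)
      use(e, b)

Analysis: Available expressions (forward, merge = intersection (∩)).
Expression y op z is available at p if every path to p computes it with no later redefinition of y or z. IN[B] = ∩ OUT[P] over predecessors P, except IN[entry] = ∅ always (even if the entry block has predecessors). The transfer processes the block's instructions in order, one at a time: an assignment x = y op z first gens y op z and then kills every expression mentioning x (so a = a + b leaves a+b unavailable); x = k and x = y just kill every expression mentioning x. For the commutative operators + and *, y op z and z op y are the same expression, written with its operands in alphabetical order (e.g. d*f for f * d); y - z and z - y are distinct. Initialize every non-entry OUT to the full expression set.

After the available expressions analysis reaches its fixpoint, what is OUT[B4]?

Per-block solution:
  B0:   IN={}   OUT={}
  B1:   IN={}   OUT={}
  B2:   IN={}   OUT={c-e}
  B3:   IN={c-e}   OUT={c-e}
  B4:   IN={c-e}   OUT={c-e}
  B5:   IN={c-e}   OUT={b-c, c-e}
  B6:   IN={}   OUT={e+f}
  B7:   IN={}   OUT={e+e}
  B8:   IN={e+e}   OUT={e+e}

Merge at B4: IN[B4] = OUT[B2] ∩ OUT[B3] = {c-e}
Applying B4's transfer function to that IN value gives OUT[B4] (row B4 above).

Answer: {c-e}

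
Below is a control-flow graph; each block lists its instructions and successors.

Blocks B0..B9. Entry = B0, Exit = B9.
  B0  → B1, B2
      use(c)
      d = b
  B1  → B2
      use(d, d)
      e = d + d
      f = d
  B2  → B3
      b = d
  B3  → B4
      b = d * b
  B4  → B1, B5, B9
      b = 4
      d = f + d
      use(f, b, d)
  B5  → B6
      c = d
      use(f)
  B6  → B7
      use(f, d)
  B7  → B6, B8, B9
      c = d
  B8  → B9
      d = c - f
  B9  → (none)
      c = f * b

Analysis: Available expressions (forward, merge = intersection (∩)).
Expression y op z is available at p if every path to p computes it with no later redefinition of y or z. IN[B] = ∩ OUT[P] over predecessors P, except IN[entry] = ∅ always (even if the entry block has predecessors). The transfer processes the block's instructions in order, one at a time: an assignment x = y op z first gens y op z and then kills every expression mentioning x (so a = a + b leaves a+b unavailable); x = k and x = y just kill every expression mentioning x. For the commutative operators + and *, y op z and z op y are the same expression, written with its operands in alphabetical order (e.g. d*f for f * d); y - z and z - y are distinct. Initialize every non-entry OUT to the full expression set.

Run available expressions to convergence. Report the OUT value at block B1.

Fixpoint table:
  B0:  IN={}  OUT={}
  B1:  IN={}  OUT={d+d}
  B2:  IN={}  OUT={}
  B3:  IN={}  OUT={}
  B4:  IN={}  OUT={}
  B5:  IN={}  OUT={}
  B6:  IN={}  OUT={}
  B7:  IN={}  OUT={}
  B8:  IN={}  OUT={c-f}
  B9:  IN={}  OUT={b*f}

Merge at B1: IN[B1] = OUT[B0] ∩ OUT[B4] = {}
Applying B1's transfer function to that IN value gives OUT[B1] (row B1 above).

Answer: {d+d}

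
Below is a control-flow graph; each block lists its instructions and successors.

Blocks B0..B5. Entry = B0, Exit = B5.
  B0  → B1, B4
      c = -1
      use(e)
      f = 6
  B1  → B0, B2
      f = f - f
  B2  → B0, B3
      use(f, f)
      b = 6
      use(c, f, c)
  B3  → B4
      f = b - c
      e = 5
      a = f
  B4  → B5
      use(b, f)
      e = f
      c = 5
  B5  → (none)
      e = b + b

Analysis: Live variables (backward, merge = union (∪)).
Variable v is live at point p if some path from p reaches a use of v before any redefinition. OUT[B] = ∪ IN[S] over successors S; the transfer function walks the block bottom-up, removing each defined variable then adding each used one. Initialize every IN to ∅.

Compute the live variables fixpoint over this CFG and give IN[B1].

Answer: {b, c, e, f}

Working:
Converged values:
  B0:   IN={b, e}   OUT={b, c, e, f}
  B1:   IN={b, c, e, f}   OUT={b, c, e, f}
  B2:   IN={c, e, f}   OUT={b, c, e}
  B3:   IN={b, c}   OUT={b, f}
  B4:   IN={b, f}   OUT={b}
  B5:   IN={b}   OUT={}

Merge at B1: OUT[B1] = IN[B0] ⊔ IN[B2] = {b, c, e, f}
Applying B1's transfer function to that OUT value gives IN[B1] (row B1 above).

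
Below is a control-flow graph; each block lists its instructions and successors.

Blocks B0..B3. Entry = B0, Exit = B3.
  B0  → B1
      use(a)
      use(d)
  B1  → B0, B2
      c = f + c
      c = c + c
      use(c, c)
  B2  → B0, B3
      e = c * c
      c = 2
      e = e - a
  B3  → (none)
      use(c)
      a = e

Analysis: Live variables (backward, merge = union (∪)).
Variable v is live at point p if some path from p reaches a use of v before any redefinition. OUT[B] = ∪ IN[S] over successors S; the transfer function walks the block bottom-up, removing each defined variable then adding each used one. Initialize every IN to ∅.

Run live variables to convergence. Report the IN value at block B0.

Answer: {a, c, d, f}

Trace:
Converged values:
  B0:   IN={a, c, d, f}   OUT={a, c, d, f}
  B1:   IN={a, c, d, f}   OUT={a, c, d, f}
  B2:   IN={a, c, d, f}   OUT={a, c, d, e, f}
  B3:   IN={c, e}   OUT={}

Merge at B0: OUT[B0] = IN[B1] = {a, c, d, f}
Applying B0's transfer function to that OUT value gives IN[B0] (row B0 above).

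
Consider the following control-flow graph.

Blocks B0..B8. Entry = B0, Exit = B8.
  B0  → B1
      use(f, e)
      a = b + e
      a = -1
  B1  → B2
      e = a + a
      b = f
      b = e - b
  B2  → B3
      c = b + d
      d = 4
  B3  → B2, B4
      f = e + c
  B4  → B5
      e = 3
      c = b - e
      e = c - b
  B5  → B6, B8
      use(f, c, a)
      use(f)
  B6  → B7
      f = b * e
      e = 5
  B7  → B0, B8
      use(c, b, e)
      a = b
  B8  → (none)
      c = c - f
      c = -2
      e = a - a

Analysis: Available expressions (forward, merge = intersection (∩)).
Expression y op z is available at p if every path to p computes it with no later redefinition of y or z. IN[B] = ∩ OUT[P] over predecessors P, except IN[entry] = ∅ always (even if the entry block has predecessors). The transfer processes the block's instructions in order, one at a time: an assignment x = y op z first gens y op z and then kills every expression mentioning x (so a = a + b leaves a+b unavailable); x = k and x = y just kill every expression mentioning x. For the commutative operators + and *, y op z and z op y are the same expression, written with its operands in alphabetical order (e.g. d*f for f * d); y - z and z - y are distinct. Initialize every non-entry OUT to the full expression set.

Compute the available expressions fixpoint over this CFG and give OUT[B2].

Answer: {a+a}

Trace:
Fixpoint table:
  B0: | IN={} | OUT={b+e}
  B1: | IN={b+e} | OUT={a+a}
  B2: | IN={a+a} | OUT={a+a}
  B3: | IN={a+a} | OUT={a+a, c+e}
  B4: | IN={a+a, c+e} | OUT={a+a, c-b}
  B5: | IN={a+a, c-b} | OUT={a+a, c-b}
  B6: | IN={a+a, c-b} | OUT={a+a, c-b}
  B7: | IN={a+a, c-b} | OUT={c-b}
  B8: | IN={c-b} | OUT={a-a}

Merge at B2: IN[B2] = OUT[B1] ∩ OUT[B3] = {a+a}
Applying B2's transfer function to that IN value gives OUT[B2] (row B2 above).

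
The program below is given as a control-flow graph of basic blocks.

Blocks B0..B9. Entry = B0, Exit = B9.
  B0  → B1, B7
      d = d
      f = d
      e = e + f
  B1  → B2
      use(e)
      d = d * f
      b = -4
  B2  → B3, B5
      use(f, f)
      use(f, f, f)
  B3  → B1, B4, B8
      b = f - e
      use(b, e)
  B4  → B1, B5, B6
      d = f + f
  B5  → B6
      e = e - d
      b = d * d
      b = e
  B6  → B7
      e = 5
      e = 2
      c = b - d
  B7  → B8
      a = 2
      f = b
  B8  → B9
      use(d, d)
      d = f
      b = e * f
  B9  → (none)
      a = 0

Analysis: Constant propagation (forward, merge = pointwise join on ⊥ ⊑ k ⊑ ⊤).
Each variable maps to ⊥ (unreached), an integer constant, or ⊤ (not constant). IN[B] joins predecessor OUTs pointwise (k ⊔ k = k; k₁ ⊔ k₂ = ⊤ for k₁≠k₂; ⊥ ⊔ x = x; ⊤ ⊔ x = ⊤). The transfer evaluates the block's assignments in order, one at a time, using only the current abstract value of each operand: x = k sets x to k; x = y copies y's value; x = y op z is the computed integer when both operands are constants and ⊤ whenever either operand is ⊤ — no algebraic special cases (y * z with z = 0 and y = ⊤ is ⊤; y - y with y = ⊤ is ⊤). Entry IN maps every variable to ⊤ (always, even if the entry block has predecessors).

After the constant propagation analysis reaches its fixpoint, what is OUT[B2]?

Fixpoint table:
  B0: | IN=(all ⊤) | OUT=(all ⊤)
  B1: | IN=(all ⊤) | OUT={b:-4; rest ⊤}
  B2: | IN={b:-4; rest ⊤} | OUT={b:-4; rest ⊤}
  B3: | IN={b:-4; rest ⊤} | OUT=(all ⊤)
  B4: | IN=(all ⊤) | OUT=(all ⊤)
  B5: | IN=(all ⊤) | OUT=(all ⊤)
  B6: | IN=(all ⊤) | OUT={e:2; rest ⊤}
  B7: | IN=(all ⊤) | OUT={a:2; rest ⊤}
  B8: | IN=(all ⊤) | OUT=(all ⊤)
  B9: | IN=(all ⊤) | OUT={a:0; rest ⊤}

Merge at B2: IN[B2] = OUT[B1] = {a: ⊤, b: -4, c: ⊤, d: ⊤, e: ⊤, f: ⊤}
Applying B2's transfer function to that IN value gives OUT[B2] (row B2 above).

Answer: {a: ⊤, b: -4, c: ⊤, d: ⊤, e: ⊤, f: ⊤}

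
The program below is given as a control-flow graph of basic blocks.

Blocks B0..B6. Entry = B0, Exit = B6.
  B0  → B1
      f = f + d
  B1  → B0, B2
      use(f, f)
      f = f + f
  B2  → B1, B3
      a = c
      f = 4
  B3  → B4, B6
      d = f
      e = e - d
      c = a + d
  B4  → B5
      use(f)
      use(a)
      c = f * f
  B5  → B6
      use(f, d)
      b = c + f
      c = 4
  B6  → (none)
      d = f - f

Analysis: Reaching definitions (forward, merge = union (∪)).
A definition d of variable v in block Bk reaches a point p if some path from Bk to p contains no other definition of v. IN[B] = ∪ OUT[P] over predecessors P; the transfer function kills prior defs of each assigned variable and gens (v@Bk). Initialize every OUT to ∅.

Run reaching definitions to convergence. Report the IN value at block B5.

Answer: {a@B2, c@B4, d@B3, e@B3, f@B2}

Derivation:
Converged values:
  B0: | IN={a@B2, f@B1} | OUT={a@B2, f@B0}
  B1: | IN={a@B2, f@B0, f@B2} | OUT={a@B2, f@B1}
  B2: | IN={a@B2, f@B1} | OUT={a@B2, f@B2}
  B3: | IN={a@B2, f@B2} | OUT={a@B2, c@B3, d@B3, e@B3, f@B2}
  B4: | IN={a@B2, c@B3, d@B3, e@B3, f@B2} | OUT={a@B2, c@B4, d@B3, e@B3, f@B2}
  B5: | IN={a@B2, c@B4, d@B3, e@B3, f@B2} | OUT={a@B2, b@B5, c@B5, d@B3, e@B3, f@B2}
  B6: | IN={a@B2, b@B5, c@B3, c@B5, d@B3, e@B3, f@B2} | OUT={a@B2, b@B5, c@B3, c@B5, d@B6, e@B3, f@B2}

Merge at B5: IN[B5] = OUT[B4] = {a@B2, c@B4, d@B3, e@B3, f@B2}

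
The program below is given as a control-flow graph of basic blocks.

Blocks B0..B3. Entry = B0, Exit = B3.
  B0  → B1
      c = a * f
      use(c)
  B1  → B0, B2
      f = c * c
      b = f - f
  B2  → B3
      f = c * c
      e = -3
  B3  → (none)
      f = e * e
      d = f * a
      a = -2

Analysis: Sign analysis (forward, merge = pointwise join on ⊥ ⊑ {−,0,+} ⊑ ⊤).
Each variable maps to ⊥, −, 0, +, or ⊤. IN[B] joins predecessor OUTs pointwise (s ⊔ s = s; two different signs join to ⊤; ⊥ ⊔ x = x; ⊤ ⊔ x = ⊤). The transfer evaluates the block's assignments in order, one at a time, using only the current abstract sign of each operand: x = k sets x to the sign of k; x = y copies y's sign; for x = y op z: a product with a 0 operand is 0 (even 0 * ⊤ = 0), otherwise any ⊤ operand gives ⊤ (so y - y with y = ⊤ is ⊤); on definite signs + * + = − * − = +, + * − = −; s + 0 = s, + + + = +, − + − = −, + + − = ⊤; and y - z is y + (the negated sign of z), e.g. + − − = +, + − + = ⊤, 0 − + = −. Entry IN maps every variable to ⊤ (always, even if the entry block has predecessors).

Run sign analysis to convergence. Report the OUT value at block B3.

Fixpoint table:
  B0: | IN=(all ⊤) | OUT=(all ⊤)
  B1: | IN=(all ⊤) | OUT=(all ⊤)
  B2: | IN=(all ⊤) | OUT={e:-; rest ⊤}
  B3: | IN={e:-; rest ⊤} | OUT={a:-, e:-, f:+; rest ⊤}

Merge at B3: IN[B3] = OUT[B2] = {a: ⊤, b: ⊤, c: ⊤, d: ⊤, e: -, f: ⊤}
Applying B3's transfer function to that IN value gives OUT[B3] (row B3 above).

Answer: {a: -, b: ⊤, c: ⊤, d: ⊤, e: -, f: +}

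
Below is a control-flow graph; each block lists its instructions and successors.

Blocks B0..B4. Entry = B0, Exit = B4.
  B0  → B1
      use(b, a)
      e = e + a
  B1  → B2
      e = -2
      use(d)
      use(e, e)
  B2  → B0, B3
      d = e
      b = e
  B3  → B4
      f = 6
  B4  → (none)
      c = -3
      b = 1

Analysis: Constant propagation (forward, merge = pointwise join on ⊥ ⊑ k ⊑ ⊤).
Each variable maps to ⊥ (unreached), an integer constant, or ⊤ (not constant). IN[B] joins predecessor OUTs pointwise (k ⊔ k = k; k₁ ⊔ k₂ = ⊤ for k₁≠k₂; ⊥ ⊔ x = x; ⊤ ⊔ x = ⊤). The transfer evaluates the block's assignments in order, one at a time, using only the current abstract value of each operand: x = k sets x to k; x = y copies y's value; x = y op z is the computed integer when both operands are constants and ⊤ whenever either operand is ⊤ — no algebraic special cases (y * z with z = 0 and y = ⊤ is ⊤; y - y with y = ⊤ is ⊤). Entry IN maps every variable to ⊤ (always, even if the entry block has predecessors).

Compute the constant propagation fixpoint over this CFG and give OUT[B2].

Answer: {a: ⊤, b: -2, c: ⊤, d: -2, e: -2, f: ⊤}

Derivation:
Converged values:
  B0:  IN=(all ⊤)  OUT=(all ⊤)
  B1:  IN=(all ⊤)  OUT={e:-2; rest ⊤}
  B2:  IN={e:-2; rest ⊤}  OUT={b:-2, d:-2, e:-2; rest ⊤}
  B3:  IN={b:-2, d:-2, e:-2; rest ⊤}  OUT={b:-2, d:-2, e:-2, f:6; rest ⊤}
  B4:  IN={b:-2, d:-2, e:-2, f:6; rest ⊤}  OUT={b:1, c:-3, d:-2, e:-2, f:6; rest ⊤}

Merge at B2: IN[B2] = OUT[B1] = {a: ⊤, b: ⊤, c: ⊤, d: ⊤, e: -2, f: ⊤}
Applying B2's transfer function to that IN value gives OUT[B2] (row B2 above).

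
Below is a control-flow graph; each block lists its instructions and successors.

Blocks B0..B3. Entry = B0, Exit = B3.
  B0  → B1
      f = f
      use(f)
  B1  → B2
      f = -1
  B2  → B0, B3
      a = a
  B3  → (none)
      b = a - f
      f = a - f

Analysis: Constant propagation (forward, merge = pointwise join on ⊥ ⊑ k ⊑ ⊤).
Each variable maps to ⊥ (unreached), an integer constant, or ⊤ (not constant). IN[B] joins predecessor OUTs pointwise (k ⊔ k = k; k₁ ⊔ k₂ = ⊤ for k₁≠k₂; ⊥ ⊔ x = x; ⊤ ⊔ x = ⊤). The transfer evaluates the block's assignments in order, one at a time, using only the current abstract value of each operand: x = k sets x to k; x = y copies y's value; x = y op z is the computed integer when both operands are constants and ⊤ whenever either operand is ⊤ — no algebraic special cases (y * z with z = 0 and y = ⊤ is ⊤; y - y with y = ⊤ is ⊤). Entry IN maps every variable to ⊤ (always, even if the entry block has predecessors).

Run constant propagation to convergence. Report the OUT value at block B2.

Answer: {a: ⊤, b: ⊤, c: ⊤, d: ⊤, e: ⊤, f: -1}

Derivation:
Fixpoint table:
  B0: | IN=(all ⊤) | OUT=(all ⊤)
  B1: | IN=(all ⊤) | OUT={f:-1; rest ⊤}
  B2: | IN={f:-1; rest ⊤} | OUT={f:-1; rest ⊤}
  B3: | IN={f:-1; rest ⊤} | OUT=(all ⊤)

Merge at B2: IN[B2] = OUT[B1] = {a: ⊤, b: ⊤, c: ⊤, d: ⊤, e: ⊤, f: -1}
Applying B2's transfer function to that IN value gives OUT[B2] (row B2 above).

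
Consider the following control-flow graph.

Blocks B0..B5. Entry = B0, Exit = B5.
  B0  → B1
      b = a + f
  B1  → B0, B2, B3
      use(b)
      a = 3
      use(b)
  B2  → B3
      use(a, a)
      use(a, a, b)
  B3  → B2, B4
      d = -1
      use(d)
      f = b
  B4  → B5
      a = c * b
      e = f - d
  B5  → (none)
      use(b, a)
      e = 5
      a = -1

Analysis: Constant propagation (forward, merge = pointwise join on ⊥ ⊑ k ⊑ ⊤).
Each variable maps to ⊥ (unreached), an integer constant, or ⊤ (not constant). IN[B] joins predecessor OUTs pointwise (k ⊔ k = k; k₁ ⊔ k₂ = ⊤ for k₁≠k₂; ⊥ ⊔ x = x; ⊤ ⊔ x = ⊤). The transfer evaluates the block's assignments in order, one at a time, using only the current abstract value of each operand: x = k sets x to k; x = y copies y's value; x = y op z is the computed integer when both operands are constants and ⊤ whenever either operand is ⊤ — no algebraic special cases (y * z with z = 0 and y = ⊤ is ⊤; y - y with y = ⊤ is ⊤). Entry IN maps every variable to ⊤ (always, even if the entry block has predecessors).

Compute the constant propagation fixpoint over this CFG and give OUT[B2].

Fixpoint table:
  B0:   IN=(all ⊤)   OUT=(all ⊤)
  B1:   IN=(all ⊤)   OUT={a:3; rest ⊤}
  B2:   IN={a:3; rest ⊤}   OUT={a:3; rest ⊤}
  B3:   IN={a:3; rest ⊤}   OUT={a:3, d:-1; rest ⊤}
  B4:   IN={a:3, d:-1; rest ⊤}   OUT={d:-1; rest ⊤}
  B5:   IN={d:-1; rest ⊤}   OUT={a:-1, d:-1, e:5; rest ⊤}

Merge at B2: IN[B2] = OUT[B1] ⊔ OUT[B3] = {a: 3, b: ⊤, c: ⊤, d: ⊤, e: ⊤, f: ⊤}
Applying B2's transfer function to that IN value gives OUT[B2] (row B2 above).

Answer: {a: 3, b: ⊤, c: ⊤, d: ⊤, e: ⊤, f: ⊤}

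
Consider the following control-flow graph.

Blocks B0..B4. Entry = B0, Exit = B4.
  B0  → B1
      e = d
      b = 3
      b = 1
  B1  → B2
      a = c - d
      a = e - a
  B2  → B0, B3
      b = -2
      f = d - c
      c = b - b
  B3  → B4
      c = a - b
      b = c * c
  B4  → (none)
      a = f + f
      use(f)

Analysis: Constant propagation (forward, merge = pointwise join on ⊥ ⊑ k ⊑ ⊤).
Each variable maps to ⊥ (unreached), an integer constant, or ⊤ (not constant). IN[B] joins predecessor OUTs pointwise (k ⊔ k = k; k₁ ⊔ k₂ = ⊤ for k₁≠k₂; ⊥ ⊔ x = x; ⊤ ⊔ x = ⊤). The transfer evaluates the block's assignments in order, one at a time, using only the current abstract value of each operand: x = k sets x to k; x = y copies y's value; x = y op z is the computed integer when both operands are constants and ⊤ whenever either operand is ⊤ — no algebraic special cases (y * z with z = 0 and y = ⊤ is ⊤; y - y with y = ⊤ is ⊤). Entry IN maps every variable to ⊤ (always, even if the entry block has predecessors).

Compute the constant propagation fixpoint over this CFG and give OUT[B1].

Answer: {a: ⊤, b: 1, c: ⊤, d: ⊤, e: ⊤, f: ⊤}

Derivation:
Per-block solution:
  B0: | IN=(all ⊤) | OUT={b:1; rest ⊤}
  B1: | IN={b:1; rest ⊤} | OUT={b:1; rest ⊤}
  B2: | IN={b:1; rest ⊤} | OUT={b:-2, c:0; rest ⊤}
  B3: | IN={b:-2, c:0; rest ⊤} | OUT=(all ⊤)
  B4: | IN=(all ⊤) | OUT=(all ⊤)

Merge at B1: IN[B1] = OUT[B0] = {a: ⊤, b: 1, c: ⊤, d: ⊤, e: ⊤, f: ⊤}
Applying B1's transfer function to that IN value gives OUT[B1] (row B1 above).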